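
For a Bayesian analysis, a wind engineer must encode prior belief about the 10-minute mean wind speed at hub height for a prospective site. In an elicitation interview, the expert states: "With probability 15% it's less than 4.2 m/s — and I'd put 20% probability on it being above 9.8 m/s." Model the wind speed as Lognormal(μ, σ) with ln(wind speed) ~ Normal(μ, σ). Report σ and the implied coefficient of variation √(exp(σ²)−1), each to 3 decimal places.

If T ~ Lognormal(μ,σ) then ln T ~ Normal(μ,σ), so the p-quantile of ln T is μ + z_p·σ.
ln(4.2) = 1.435 and ln(9.8) = 2.282; z_{0.15} = -1.036, z_{0.8} = 0.8416.
σ = (2.282 − 1.435)/(0.8416 − (-1.036)) = 0.451.
μ = 1.435 − (-1.036)·0.451 = 1.903.
CV = √(exp(σ²)−1) = √(exp(0.2035)−1) = 0.475.

σ ≈ 0.451, CV ≈ 0.475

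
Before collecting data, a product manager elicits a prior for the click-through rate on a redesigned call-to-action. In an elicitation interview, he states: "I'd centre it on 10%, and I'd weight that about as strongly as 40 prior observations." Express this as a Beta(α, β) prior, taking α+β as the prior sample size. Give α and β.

α = 4, β = 36

Under the effective-sample-size interpretation, Beta(α, β) has prior mean α/(α+β) and prior sample size α+β.
So α+β = 40 and α/(α+β) = 0.1, giving α = 0.1·40 = 4 and β = 40 − 4 = 36.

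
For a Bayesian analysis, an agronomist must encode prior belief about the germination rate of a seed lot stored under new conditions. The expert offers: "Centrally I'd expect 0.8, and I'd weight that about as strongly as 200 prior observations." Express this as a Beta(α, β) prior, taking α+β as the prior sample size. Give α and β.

α = 160, β = 40

Under the effective-sample-size interpretation, Beta(α, β) has prior mean α/(α+β) and prior sample size α+β.
So α+β = 200 and α/(α+β) = 0.8, giving α = 0.8·200 = 160 and β = 200 − 160 = 40.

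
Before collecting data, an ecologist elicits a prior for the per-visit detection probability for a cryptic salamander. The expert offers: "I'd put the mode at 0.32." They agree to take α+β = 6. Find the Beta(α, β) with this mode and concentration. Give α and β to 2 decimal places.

α = 2.28, β = 3.72

For α,β > 1 the Beta mode is (α−1)/(α+β−2). With α+β = 6, the mode is (α−1)/4.
Set (α−1)/4 = 0.32 → α = 1 + 0.32·4 = 2.28.
β = 6 − α = 3.72.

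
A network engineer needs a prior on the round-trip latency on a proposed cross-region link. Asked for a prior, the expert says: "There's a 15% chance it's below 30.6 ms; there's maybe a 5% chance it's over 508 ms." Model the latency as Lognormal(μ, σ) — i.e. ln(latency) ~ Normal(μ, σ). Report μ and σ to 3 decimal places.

If T ~ Lognormal(μ,σ) then ln T ~ Normal(μ,σ), so the p-quantile of ln T is μ + z_p·σ.
ln(30.6) = 3.421 and ln(508) = 6.23; z_{0.15} = -1.036, z_{0.95} = 1.645.
σ = (6.23 − 3.421)/(1.645 − (-1.036)) = 1.048.
μ = 3.421 − (-1.036)·1.048 = 4.507.

μ ≈ 4.507, σ ≈ 1.048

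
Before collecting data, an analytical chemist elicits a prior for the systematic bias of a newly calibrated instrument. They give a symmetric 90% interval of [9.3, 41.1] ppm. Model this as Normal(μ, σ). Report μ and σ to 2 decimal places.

μ = 25.20, σ = 9.67

A symmetric 90% interval runs μ ± z·σ with z = 1.645.
Half-width = 15.9, so σ = 15.9/1.645 = 9.67.
μ is the interval midpoint, 25.20.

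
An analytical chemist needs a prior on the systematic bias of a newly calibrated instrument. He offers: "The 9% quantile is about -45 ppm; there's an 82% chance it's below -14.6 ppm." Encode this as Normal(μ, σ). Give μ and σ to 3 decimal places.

For Normal(μ,σ), the p-quantile is μ + z_p·σ. Here z_{0.09} = -1.341, z_{0.82} = 0.9154.
So -45 = μ − 1.341σ and -14.6 = μ + 0.9154σ.
Subtracting: σ = (-14.6 − -45)/(0.9154 − (-1.341)) = 13.474.
Then μ = -45 − (-1.341)·13.474 = -26.934.

μ = -26.934, σ = 13.474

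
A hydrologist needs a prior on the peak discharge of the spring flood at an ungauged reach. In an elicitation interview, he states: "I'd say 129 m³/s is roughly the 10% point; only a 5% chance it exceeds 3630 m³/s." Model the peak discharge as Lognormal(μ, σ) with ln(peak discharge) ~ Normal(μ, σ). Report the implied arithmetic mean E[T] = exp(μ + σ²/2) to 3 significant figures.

If T ~ Lognormal(μ,σ) then ln T ~ Normal(μ,σ), so the p-quantile of ln T is μ + z_p·σ.
ln(129) = 4.86 and ln(3630) = 8.197; z_{0.1} = -1.282, z_{0.95} = 1.645.
σ = (8.197 − 4.86)/(1.645 − (-1.282)) = 1.140.
μ = 4.86 − (-1.282)·1.140 = 6.321.
E[T] = exp(μ + σ²/2) = exp(6.321 + 0.6502) = 1070 m³/s.

E[T] ≈ 1070 m³/s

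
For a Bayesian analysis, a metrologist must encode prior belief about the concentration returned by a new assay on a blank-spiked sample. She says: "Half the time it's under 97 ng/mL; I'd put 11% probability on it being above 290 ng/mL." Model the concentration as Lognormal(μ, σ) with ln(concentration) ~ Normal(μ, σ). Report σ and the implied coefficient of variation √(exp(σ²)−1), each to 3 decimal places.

If T ~ Lognormal(μ,σ) then ln T ~ Normal(μ,σ), so the p-quantile of ln T is μ + z_p·σ.
ln(97) = 4.575 and ln(290) = 5.67; z_{0.5} = 0, z_{0.89} = 1.227.
σ = (5.67 − 4.575)/(1.227 − (0)) = 0.893.
μ = 4.575 − (0)·0.893 = 4.575.
CV = √(exp(σ²)−1) = √(exp(0.7973)−1) = 1.104.

σ ≈ 0.893, CV ≈ 1.104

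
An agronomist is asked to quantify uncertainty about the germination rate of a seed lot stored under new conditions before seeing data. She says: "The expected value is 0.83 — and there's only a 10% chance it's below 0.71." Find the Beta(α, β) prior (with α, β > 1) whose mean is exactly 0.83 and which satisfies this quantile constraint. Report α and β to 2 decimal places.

α ≈ 14.43, β ≈ 2.96

With mean 0.83 fixed, write α = 0.83s, β = 0.17s where s = α+β.
Need P(θ < 0.71) = 0.1 under Beta(0.83s, 0.17s). Normal approximation: (q−m)/√(m(1−m)/s) ≈ z_{0.1} = -1.28, so s ≈ 0.83·0.17·(-1.28)²/(0.71−0.83)² = 16.1.
At s = 16.1: P(θ<0.71) ≈ 0.107. Adjusting to match 0.1 gives s ≈ 17.39.
So α = 0.83·17.39 ≈ 14.43, β = 0.17·17.39 ≈ 2.96.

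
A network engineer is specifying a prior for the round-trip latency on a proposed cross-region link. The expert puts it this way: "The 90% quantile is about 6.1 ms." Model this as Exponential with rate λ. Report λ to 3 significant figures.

P(T < 6.1) = 1 − e^(−λ·6.1) = 0.9, so λ = −ln(1−0.9)/6.1 = −ln(0.1)/6.1 = 0.377.

λ ≈ 0.377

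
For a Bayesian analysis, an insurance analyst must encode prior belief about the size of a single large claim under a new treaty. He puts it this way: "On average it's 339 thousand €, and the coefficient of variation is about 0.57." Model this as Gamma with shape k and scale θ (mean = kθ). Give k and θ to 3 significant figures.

For Gamma(k, scale θ): mean = kθ, variance = kθ², so CV = 1/√k.
CV = 0.57, hence k = 1/CV² = 3.08.
Then θ = mean/k = 339/3.08 = 110.

k ≈ 3.08, θ ≈ 110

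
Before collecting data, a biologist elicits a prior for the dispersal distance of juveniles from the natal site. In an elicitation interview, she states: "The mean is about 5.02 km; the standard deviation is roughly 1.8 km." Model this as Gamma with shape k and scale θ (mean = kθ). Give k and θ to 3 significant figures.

k ≈ 7.78, θ ≈ 0.645

For Gamma(k, scale θ): mean = kθ, variance = kθ², so CV = 1/√k.
CV = SD/mean = 1.8/5.02 = 0.3586, hence k = 1/CV² = 7.78.
Then θ = mean/k = 5.02/7.78 = 0.645.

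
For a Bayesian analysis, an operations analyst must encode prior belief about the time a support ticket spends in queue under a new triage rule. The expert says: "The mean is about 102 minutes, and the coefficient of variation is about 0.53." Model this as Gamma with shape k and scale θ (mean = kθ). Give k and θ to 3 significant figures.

For Gamma(k, scale θ): mean = kθ, variance = kθ², so CV = 1/√k.
CV = 0.53, hence k = 1/CV² = 3.56.
Then θ = mean/k = 102/3.56 = 28.7.

k ≈ 3.56, θ ≈ 28.7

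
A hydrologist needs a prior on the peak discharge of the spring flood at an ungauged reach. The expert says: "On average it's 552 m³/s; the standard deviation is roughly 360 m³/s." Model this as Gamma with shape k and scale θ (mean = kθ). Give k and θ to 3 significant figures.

For Gamma(k, scale θ): mean = kθ, variance = kθ², so CV = 1/√k.
CV = SD/mean = 360/552 = 0.6522, hence k = 1/CV² = 2.35.
Then θ = mean/k = 552/2.35 = 235.

k ≈ 2.35, θ ≈ 235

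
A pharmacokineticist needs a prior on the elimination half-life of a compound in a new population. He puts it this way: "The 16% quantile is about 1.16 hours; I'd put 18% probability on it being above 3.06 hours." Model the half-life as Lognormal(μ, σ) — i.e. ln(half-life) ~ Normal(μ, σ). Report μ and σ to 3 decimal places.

If T ~ Lognormal(μ,σ) then ln T ~ Normal(μ,σ), so the p-quantile of ln T is μ + z_p·σ.
ln(1.16) = 0.1484 and ln(3.06) = 1.118; z_{0.16} = -0.9945, z_{0.82} = 0.9154.
σ = (1.118 − 0.1484)/(0.9154 − (-0.9945)) = 0.508.
μ = 0.1484 − (-0.9945)·0.508 = 0.654.

μ ≈ 0.654, σ ≈ 0.508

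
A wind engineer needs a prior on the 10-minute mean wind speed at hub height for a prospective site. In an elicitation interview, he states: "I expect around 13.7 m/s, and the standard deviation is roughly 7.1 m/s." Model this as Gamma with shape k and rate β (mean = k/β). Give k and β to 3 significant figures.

k ≈ 3.72, β ≈ 0.272

For Gamma(k, rate β): mean = k/β, variance = k/β², so CV = 1/√k.
CV = SD/mean = 7.1/13.7 = 0.5182, hence k = 1/CV² = 3.72.
Then β = k/mean = 3.72/13.7 = 0.272.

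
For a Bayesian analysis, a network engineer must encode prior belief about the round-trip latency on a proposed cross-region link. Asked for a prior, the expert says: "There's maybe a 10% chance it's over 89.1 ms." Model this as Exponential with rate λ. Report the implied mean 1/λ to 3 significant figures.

mean ≈ 38.7 ms

P(T > 89.1) = e^(−λ·89.1) = 0.1, so λ = −ln(0.1)/89.1 = 0.0258.
Mean = 1/λ = 38.7 ms.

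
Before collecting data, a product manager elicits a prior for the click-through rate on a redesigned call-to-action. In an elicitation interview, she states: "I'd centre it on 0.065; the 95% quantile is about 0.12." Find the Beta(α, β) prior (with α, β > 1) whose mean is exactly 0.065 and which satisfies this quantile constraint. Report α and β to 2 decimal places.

With mean 0.065 fixed, write α = 0.065s, β = 0.935s where s = α+β.
Need P(θ < 0.12) = 0.95 under Beta(0.065s, 0.935s). Normal approximation: (q−m)/√(m(1−m)/s) ≈ z_{0.95} = 1.64, so s ≈ 0.065·0.935·(1.64)²/(0.12−0.065)² = 54.4.
At s = 54.4: P(θ<0.12) ≈ 0.933. Adjusting to match 0.95 gives s ≈ 68.15.
So α = 0.065·68.15 ≈ 4.43, β = 0.935·68.15 ≈ 63.72.

α ≈ 4.43, β ≈ 63.72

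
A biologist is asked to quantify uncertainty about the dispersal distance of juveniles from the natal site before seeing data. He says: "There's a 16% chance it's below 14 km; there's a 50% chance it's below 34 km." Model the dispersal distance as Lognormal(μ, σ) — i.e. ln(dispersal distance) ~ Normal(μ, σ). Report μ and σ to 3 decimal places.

μ ≈ 3.526, σ ≈ 0.892

If T ~ Lognormal(μ,σ) then ln T ~ Normal(μ,σ), so the p-quantile of ln T is μ + z_p·σ.
ln(14) = 2.639 and ln(34) = 3.526; z_{0.16} = -0.9945, z_{0.5} = 0.
σ = (3.526 − 2.639)/(0 − (-0.9945)) = 0.892.
μ = 2.639 − (-0.9945)·0.892 = 3.526.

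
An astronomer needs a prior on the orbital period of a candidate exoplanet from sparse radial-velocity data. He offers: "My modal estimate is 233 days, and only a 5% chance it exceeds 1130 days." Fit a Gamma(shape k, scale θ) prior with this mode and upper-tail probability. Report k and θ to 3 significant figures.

k ≈ 1.97, θ ≈ 241

Gamma(k,θ) with k>1 has mode (k−1)θ, so θ = 233/(k−1).
Need P(X < 1130) = 0.95 with θ tied to k this way. Start at k = 2, θ = 233: P(X<1130) ≈ 0.954.
Too high — lower k to spread out. Iterating converges to k ≈ 1.97.
Then θ = 233/(1.97−1) ≈ 241.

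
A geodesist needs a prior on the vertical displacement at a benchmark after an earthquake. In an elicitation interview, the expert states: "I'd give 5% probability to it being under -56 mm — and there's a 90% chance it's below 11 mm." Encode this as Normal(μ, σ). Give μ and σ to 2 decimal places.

The p-quantile of Normal(μ,σ) is μ + z_p·σ, with z_{0.05} = -1.645 and z_{0.9} = 1.282.
Eliminate σ: μ = (z₂·x₁ − z₁·x₂)/(z₂ − z₁) = (1.282·-56 − (-1.645)·11)/2.926 = -18.34.
Then σ = (x₂ − x₁)/(z₂ − z₁) = (11 − -56)/2.926 = 22.89.

μ = -18.34, σ = 22.89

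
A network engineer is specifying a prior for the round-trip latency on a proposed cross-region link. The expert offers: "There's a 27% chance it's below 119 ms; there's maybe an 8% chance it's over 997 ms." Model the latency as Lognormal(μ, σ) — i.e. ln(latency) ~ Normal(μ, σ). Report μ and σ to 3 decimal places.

If T ~ Lognormal(μ,σ) then ln T ~ Normal(μ,σ), so the p-quantile of ln T is μ + z_p·σ.
ln(119) = 4.779 and ln(997) = 6.905; z_{0.27} = -0.6128, z_{0.92} = 1.405.
σ = (6.905 − 4.779)/(1.405 − (-0.6128)) = 1.053.
μ = 4.779 − (-0.6128)·1.053 = 5.425.

μ ≈ 5.425, σ ≈ 1.053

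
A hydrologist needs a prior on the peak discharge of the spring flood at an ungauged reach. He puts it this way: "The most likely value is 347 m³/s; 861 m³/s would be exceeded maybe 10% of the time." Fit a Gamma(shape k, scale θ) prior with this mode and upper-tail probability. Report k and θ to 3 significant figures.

k ≈ 3.33, θ ≈ 149

Gamma(k,θ) with k>1 has mode (k−1)θ, so θ = 347/(k−1).
Need P(X < 861) = 0.9 with θ tied to k this way. Start at k = 2, θ = 347: P(X<861) ≈ 0.709.
Too low — raise k to concentrate. Iterating converges to k ≈ 3.33.
Then θ = 347/(3.33−1) ≈ 149.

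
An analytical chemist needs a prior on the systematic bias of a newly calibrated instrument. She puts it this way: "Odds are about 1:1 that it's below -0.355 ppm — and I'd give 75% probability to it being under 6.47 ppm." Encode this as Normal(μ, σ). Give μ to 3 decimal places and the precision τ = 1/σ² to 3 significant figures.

For Normal(μ,σ), the p-quantile is μ + z_p·σ. Here z_{0.5} = 0, z_{0.75} = 0.6745.
So -0.355 = μ + 0σ and 6.47 = μ + 0.6745σ.
Subtracting: σ = (6.47 − -0.355)/(0.6745 − (0)) = 10.119.
Then μ = -0.355 − (0)·10.119 = -0.355.
Precision τ = 1/σ² = 1/10.12² = 0.00977.

μ = -0.355, τ = 0.00977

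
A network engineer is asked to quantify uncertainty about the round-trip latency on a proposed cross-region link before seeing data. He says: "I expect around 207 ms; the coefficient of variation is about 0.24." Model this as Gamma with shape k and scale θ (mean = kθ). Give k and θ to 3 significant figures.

k ≈ 17.4, θ ≈ 11.9

For Gamma(k, scale θ): mean = kθ, variance = kθ², so CV = 1/√k.
CV = 0.24, hence k = 1/CV² = 17.4.
Then θ = mean/k = 207/17.4 = 11.9.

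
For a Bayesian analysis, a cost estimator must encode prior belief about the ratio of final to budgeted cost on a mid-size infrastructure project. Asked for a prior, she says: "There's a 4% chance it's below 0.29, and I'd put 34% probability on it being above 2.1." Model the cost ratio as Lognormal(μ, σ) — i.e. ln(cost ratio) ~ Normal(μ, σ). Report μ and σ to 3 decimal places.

If T ~ Lognormal(μ,σ) then ln T ~ Normal(μ,σ), so the p-quantile of ln T is μ + z_p·σ.
ln(0.29) = -1.238 and ln(2.1) = 0.7419; z_{0.04} = -1.751, z_{0.66} = 0.4125.
σ = (0.7419 − -1.238)/(0.4125 − (-1.751)) = 0.915.
μ = -1.238 − (-1.751)·0.915 = 0.364.

μ ≈ 0.364, σ ≈ 0.915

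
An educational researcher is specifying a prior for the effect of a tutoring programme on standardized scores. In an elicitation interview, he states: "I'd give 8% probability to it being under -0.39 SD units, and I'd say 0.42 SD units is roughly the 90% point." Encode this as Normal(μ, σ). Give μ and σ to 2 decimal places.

μ = 0.03, σ = 0.30

For Normal(μ,σ), the p-quantile is μ + z_p·σ. Here z_{0.08} = -1.405, z_{0.9} = 1.282.
So -0.39 = μ − 1.405σ and 0.42 = μ + 1.282σ.
Subtracting: σ = (0.42 − -0.39)/(1.282 − (-1.405)) = 0.30.
Then μ = -0.39 − (-1.405)·0.30 = 0.03.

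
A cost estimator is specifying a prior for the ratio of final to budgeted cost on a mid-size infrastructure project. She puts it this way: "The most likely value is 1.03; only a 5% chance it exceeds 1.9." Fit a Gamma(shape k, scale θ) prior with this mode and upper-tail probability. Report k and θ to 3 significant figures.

Gamma(k,θ) with k>1 has mode (k−1)θ, so θ = 1.03/(k−1).
Need P(X < 1.9) = 0.95 with θ tied to k this way. Start at k = 2, θ = 1.03: P(X<1.9) ≈ 0.550.
Too low — raise k to concentrate. Iterating converges to k ≈ 8.43.
Then θ = 1.03/(8.43−1) ≈ 0.139.

k ≈ 8.43, θ ≈ 0.139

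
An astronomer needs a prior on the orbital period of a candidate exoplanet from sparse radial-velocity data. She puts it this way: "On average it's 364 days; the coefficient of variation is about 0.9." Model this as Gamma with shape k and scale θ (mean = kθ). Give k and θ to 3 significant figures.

For Gamma(k, scale θ): mean = kθ, variance = kθ², so CV = 1/√k.
CV = 0.9, hence k = 1/CV² = 1.23.
Then θ = mean/k = 364/1.23 = 295.

k ≈ 1.23, θ ≈ 295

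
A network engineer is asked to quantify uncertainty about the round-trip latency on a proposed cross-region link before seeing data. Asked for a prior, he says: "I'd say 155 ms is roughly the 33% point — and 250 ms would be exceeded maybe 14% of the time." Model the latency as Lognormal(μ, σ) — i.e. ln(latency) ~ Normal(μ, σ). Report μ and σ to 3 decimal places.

μ ≈ 5.182, σ ≈ 0.314

If T ~ Lognormal(μ,σ) then ln T ~ Normal(μ,σ), so the p-quantile of ln T is μ + z_p·σ.
ln(155) = 5.043 and ln(250) = 5.521; z_{0.33} = -0.4399, z_{0.86} = 1.08.
σ = (5.521 − 5.043)/(1.08 − (-0.4399)) = 0.314.
μ = 5.043 − (-0.4399)·0.314 = 5.182.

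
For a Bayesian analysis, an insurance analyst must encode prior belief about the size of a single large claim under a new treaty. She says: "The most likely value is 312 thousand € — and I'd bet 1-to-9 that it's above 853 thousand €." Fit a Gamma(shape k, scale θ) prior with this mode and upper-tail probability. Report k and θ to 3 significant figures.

k ≈ 2.89, θ ≈ 165

Gamma(k,θ) with k>1 has mode (k−1)θ, so θ = 312/(k−1).
Need P(X < 853) = 0.9 with θ tied to k this way. Start at k = 2, θ = 312: P(X<853) ≈ 0.757.
Too low — raise k to concentrate. Iterating converges to k ≈ 2.89.
Then θ = 312/(2.89−1) ≈ 165.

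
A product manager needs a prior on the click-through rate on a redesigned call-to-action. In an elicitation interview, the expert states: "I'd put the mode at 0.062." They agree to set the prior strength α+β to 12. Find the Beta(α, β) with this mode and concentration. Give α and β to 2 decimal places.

For α,β > 1 the Beta mode is (α−1)/(α+β−2). With α+β = 12, the mode is (α−1)/10.
Set (α−1)/10 = 0.062 → α = 1 + 0.062·10 = 1.62.
β = 12 − α = 10.38.

α = 1.62, β = 10.38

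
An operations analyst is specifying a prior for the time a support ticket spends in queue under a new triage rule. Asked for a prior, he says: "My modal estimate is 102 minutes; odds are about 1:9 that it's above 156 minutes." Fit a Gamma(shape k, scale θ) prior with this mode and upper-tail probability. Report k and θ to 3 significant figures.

Gamma(k,θ) with k>1 has mode (k−1)θ, so θ = 102/(k−1).
Need P(X < 156) = 0.9 with θ tied to k this way. Start at k = 2, θ = 102: P(X<156) ≈ 0.452.
Too low — raise k to concentrate. Iterating converges to k ≈ 11.3.
Then θ = 102/(11.3−1) ≈ 9.87.

k ≈ 11.3, θ ≈ 9.87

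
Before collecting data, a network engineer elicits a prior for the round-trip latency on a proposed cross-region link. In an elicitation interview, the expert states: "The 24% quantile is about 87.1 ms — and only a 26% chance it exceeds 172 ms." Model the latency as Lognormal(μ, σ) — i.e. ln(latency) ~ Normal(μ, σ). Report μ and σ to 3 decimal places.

μ ≈ 4.823, σ ≈ 0.504

If T ~ Lognormal(μ,σ) then ln T ~ Normal(μ,σ), so the p-quantile of ln T is μ + z_p·σ.
ln(87.1) = 4.467 and ln(172) = 5.147; z_{0.24} = -0.7063, z_{0.74} = 0.6433.
σ = (5.147 − 4.467)/(0.6433 − (-0.7063)) = 0.504.
μ = 4.467 − (-0.7063)·0.504 = 4.823.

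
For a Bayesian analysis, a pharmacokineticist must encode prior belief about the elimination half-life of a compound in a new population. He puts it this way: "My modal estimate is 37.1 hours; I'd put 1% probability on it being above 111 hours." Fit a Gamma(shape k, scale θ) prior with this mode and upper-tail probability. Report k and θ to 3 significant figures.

k ≈ 4.75, θ ≈ 9.89

Gamma(k,θ) with k>1 has mode (k−1)θ, so θ = 37.1/(k−1).
Need P(X < 111) = 0.99 with θ tied to k this way. Start at k = 2, θ = 37.1: P(X<111) ≈ 0.800.
Too low — raise k to concentrate. Iterating converges to k ≈ 4.75.
Then θ = 37.1/(4.75−1) ≈ 9.89.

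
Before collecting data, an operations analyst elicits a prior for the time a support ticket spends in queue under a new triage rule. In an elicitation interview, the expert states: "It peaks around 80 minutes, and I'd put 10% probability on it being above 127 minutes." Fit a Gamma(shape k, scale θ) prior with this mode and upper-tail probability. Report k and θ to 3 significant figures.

Gamma(k,θ) with k>1 has mode (k−1)θ, so θ = 80/(k−1).
Need P(X < 127) = 0.9 with θ tied to k this way. Start at k = 2, θ = 80: P(X<127) ≈ 0.471.
Too low — raise k to concentrate. Iterating converges to k ≈ 9.79.
Then θ = 80/(9.79−1) ≈ 9.11.

k ≈ 9.79, θ ≈ 9.11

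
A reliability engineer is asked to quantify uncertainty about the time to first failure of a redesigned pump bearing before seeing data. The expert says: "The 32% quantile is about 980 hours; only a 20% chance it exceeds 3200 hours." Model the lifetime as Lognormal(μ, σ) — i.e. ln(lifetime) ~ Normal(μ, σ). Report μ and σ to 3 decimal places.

If T ~ Lognormal(μ,σ) then ln T ~ Normal(μ,σ), so the p-quantile of ln T is μ + z_p·σ.
ln(980) = 6.888 and ln(3200) = 8.071; z_{0.32} = -0.4677, z_{0.8} = 0.8416.
σ = (8.071 − 6.888)/(0.8416 − (-0.4677)) = 0.904.
μ = 6.888 − (-0.4677)·0.904 = 7.310.

μ ≈ 7.310, σ ≈ 0.904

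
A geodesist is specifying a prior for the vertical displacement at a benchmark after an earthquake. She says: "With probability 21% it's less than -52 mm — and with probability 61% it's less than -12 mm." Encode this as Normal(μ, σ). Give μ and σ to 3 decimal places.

μ = -22.290, σ = 36.841

The p-quantile of Normal(μ,σ) is μ + z_p·σ, with z_{0.21} = -0.8064 and z_{0.61} = 0.2793.
Eliminate σ: μ = (z₂·x₁ − z₁·x₂)/(z₂ − z₁) = (0.2793·-52 − (-0.8064)·-12)/1.086 = -22.290.
Then σ = (x₂ − x₁)/(z₂ − z₁) = (-12 − -52)/1.086 = 36.841.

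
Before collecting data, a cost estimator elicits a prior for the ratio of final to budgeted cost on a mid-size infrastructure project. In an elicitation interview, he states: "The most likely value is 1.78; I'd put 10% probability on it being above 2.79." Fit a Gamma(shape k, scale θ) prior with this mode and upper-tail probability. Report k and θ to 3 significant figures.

k ≈ 10.3, θ ≈ 0.192

Gamma(k,θ) with k>1 has mode (k−1)θ, so θ = 1.78/(k−1).
Need P(X < 2.79) = 0.9 with θ tied to k this way. Start at k = 2, θ = 1.78: P(X<2.79) ≈ 0.464.
Too low — raise k to concentrate. Iterating converges to k ≈ 10.3.
Then θ = 1.78/(10.3−1) ≈ 0.192.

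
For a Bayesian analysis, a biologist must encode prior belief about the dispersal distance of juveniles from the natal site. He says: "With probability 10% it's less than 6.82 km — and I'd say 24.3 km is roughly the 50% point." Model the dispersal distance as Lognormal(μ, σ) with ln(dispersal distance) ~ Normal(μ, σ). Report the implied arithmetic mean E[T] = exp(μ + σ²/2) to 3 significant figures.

E[T] ≈ 39.7 km

If T ~ Lognormal(μ,σ) then ln T ~ Normal(μ,σ), so the p-quantile of ln T is μ + z_p·σ.
ln(6.82) = 1.92 and ln(24.3) = 3.19; z_{0.1} = -1.282, z_{0.5} = 0.
σ = (3.19 − 1.92)/(0 − (-1.282)) = 0.991.
μ = 1.92 − (-1.282)·0.991 = 3.190.
E[T] = exp(μ + σ²/2) = exp(3.190 + 0.4915) = 39.7 km.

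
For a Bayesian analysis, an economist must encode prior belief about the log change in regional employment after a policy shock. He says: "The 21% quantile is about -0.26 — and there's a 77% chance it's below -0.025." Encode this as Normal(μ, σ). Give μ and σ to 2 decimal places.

The p-quantile of Normal(μ,σ) is μ + z_p·σ, with z_{0.21} = -0.8064 and z_{0.77} = 0.7388.
Eliminate σ: μ = (z₂·x₁ − z₁·x₂)/(z₂ − z₁) = (0.7388·-0.26 − (-0.8064)·-0.025)/1.545 = -0.14.
Then σ = (x₂ − x₁)/(z₂ − z₁) = (-0.025 − -0.26)/1.545 = 0.15.

μ = -0.14, σ = 0.15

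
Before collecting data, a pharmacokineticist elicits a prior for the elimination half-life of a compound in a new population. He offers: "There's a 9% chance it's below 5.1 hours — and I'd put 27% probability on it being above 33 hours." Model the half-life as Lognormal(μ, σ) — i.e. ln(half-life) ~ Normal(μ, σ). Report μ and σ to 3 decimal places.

μ ≈ 2.911, σ ≈ 0.956

If T ~ Lognormal(μ,σ) then ln T ~ Normal(μ,σ), so the p-quantile of ln T is μ + z_p·σ.
ln(5.1) = 1.629 and ln(33) = 3.497; z_{0.09} = -1.341, z_{0.73} = 0.6128.
σ = (3.497 − 1.629)/(0.6128 − (-1.341)) = 0.956.
μ = 1.629 − (-1.341)·0.956 = 2.911.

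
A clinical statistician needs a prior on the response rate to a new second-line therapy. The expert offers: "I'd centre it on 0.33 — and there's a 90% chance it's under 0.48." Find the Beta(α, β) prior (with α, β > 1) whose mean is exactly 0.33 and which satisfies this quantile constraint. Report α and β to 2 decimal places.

With mean 0.33 fixed, write α = 0.33s, β = 0.67s where s = α+β.
Need P(θ < 0.48) = 0.9 under Beta(0.33s, 0.67s). Normal approximation: (q−m)/√(m(1−m)/s) ≈ z_{0.9} = 1.28, so s ≈ 0.33·0.67·(1.28)²/(0.48−0.33)² = 16.1.
At s = 16.1: P(θ<0.48) ≈ 0.896. Adjusting to match 0.9 gives s ≈ 16.70.
So α = 0.33·16.70 ≈ 5.51, β = 0.67·16.70 ≈ 11.19.

α ≈ 5.51, β ≈ 11.19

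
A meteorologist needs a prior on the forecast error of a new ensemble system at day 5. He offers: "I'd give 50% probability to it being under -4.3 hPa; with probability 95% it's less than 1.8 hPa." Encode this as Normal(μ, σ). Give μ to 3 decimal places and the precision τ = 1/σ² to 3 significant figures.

μ = -4.300, τ = 0.0727

For Normal(μ,σ), the p-quantile is μ + z_p·σ. Here z_{0.5} = 0, z_{0.95} = 1.645.
So -4.3 = μ + 0σ and 1.8 = μ + 1.645σ.
Subtracting: σ = (1.8 − -4.3)/(1.645 − (0)) = 3.709.
Then μ = -4.3 − (0)·3.709 = -4.300.
Precision τ = 1/σ² = 1/3.709² = 0.0727.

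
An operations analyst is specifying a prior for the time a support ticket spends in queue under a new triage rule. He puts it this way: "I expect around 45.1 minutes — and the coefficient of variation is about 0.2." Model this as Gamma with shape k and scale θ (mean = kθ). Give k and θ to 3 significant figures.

k ≈ 25, θ ≈ 1.8

For Gamma(k, scale θ): mean = kθ, variance = kθ², so CV = 1/√k.
CV = 0.2, hence k = 1/CV² = 25.
Then θ = mean/k = 45.1/25 = 1.8.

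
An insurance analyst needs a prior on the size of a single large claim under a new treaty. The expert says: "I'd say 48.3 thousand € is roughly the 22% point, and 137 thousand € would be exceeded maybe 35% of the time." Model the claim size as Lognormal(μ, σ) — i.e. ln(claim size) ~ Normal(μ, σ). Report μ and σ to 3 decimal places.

μ ≈ 4.573, σ ≈ 0.901

If T ~ Lognormal(μ,σ) then ln T ~ Normal(μ,σ), so the p-quantile of ln T is μ + z_p·σ.
ln(48.3) = 3.877 and ln(137) = 4.92; z_{0.22} = -0.7722, z_{0.65} = 0.3853.
σ = (4.92 − 3.877)/(0.3853 − (-0.7722)) = 0.901.
μ = 3.877 − (-0.7722)·0.901 = 4.573.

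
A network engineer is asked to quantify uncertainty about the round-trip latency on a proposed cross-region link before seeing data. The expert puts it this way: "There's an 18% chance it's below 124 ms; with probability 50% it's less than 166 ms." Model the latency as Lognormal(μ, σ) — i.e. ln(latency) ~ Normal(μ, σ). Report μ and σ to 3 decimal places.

If T ~ Lognormal(μ,σ) then ln T ~ Normal(μ,σ), so the p-quantile of ln T is μ + z_p·σ.
ln(124) = 4.82 and ln(166) = 5.112; z_{0.18} = -0.9154, z_{0.5} = 0.
σ = (5.112 − 4.82)/(0 − (-0.9154)) = 0.319.
μ = 4.82 − (-0.9154)·0.319 = 5.112.

μ ≈ 5.112, σ ≈ 0.319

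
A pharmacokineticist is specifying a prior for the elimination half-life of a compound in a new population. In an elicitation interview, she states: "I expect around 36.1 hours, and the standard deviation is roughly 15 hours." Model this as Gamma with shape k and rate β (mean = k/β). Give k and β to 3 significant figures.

k ≈ 5.79, β ≈ 0.16

For Gamma(k, rate β): mean = k/β, variance = k/β², so CV = 1/√k.
CV = SD/mean = 15/36.1 = 0.4155, hence k = 1/CV² = 5.79.
Then β = k/mean = 5.79/36.1 = 0.16.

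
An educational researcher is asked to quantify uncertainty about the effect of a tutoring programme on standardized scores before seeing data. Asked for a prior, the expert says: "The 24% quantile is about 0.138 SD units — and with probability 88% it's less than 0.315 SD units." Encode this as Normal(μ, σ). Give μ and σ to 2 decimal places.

For Normal(μ,σ), the p-quantile is μ + z_p·σ. Here z_{0.24} = -0.7063, z_{0.88} = 1.175.
So 0.138 = μ − 0.7063σ and 0.315 = μ + 1.175σ.
Subtracting: σ = (0.315 − 0.138)/(1.175 − (-0.7063)) = 0.09.
Then μ = 0.138 − (-0.7063)·0.09 = 0.20.

μ = 0.20, σ = 0.09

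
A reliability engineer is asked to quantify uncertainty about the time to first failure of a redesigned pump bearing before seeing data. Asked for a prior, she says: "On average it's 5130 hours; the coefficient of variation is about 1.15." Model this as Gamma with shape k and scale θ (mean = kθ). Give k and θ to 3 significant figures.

For Gamma(k, scale θ): mean = kθ, variance = kθ², so CV = 1/√k.
CV = 1.15, hence k = 1/CV² = 0.756.
Then θ = mean/k = 5130/0.756 = 6780.

k ≈ 0.756, θ ≈ 6780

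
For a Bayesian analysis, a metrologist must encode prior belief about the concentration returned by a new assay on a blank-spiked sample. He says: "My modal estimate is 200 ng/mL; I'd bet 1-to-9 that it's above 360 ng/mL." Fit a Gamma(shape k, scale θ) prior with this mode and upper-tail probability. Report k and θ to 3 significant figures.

k ≈ 6.51, θ ≈ 36.3

Gamma(k,θ) with k>1 has mode (k−1)θ, so θ = 200/(k−1).
Need P(X < 360) = 0.9 with θ tied to k this way. Start at k = 2, θ = 200: P(X<360) ≈ 0.537.
Too low — raise k to concentrate. Iterating converges to k ≈ 6.51.
Then θ = 200/(6.51−1) ≈ 36.3.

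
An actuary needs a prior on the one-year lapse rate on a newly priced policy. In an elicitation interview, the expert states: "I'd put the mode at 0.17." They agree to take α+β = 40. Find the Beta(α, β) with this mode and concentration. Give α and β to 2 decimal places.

For α,β > 1 the Beta mode is (α−1)/(α+β−2). With α+β = 40, the mode is (α−1)/38.
Set (α−1)/38 = 0.17 → α = 1 + 0.17·38 = 7.46.
β = 40 − α = 32.54.

α = 7.46, β = 32.54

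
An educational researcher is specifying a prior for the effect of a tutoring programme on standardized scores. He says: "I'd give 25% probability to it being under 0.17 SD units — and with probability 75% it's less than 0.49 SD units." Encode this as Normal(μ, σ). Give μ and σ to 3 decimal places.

μ = 0.330, σ = 0.237

The p-quantile of Normal(μ,σ) is μ + z_p·σ, with z_{0.25} = -0.6745 and z_{0.75} = 0.6745.
Eliminate σ: μ = (z₂·x₁ − z₁·x₂)/(z₂ − z₁) = (0.6745·0.17 − (-0.6745)·0.49)/1.349 = 0.330.
Then σ = (x₂ − x₁)/(z₂ − z₁) = (0.49 − 0.17)/1.349 = 0.237.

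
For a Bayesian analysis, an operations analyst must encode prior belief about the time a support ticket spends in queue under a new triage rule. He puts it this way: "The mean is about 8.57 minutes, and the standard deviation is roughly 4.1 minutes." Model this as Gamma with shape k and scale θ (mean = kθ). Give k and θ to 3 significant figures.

k ≈ 4.37, θ ≈ 1.96

For Gamma(k, scale θ): mean = kθ, variance = kθ², so CV = 1/√k.
CV = SD/mean = 4.1/8.57 = 0.4784, hence k = 1/CV² = 4.37.
Then θ = mean/k = 8.57/4.37 = 1.96.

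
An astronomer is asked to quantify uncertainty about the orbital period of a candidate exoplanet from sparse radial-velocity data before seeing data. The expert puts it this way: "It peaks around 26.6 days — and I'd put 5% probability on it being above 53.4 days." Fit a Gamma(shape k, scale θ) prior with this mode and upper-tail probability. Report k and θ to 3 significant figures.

k ≈ 6.71, θ ≈ 4.66

Gamma(k,θ) with k>1 has mode (k−1)θ, so θ = 26.6/(k−1).
Need P(X < 53.4) = 0.95 with θ tied to k this way. Start at k = 2, θ = 26.6: P(X<53.4) ≈ 0.596.
Too low — raise k to concentrate. Iterating converges to k ≈ 6.71.
Then θ = 26.6/(6.71−1) ≈ 4.66.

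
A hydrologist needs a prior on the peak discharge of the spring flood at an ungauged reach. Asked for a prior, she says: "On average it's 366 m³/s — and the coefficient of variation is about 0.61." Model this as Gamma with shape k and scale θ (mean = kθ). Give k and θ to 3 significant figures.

k ≈ 2.69, θ ≈ 136

For Gamma(k, scale θ): mean = kθ, variance = kθ², so CV = 1/√k.
CV = 0.61, hence k = 1/CV² = 2.69.
Then θ = mean/k = 366/2.69 = 136.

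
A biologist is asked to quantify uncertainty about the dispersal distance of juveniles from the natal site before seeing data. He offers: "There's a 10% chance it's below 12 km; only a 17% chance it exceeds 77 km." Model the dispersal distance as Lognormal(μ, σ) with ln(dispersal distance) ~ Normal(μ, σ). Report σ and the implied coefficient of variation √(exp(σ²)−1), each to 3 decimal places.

σ ≈ 0.831, CV ≈ 0.998

If T ~ Lognormal(μ,σ) then ln T ~ Normal(μ,σ), so the p-quantile of ln T is μ + z_p·σ.
ln(12) = 2.485 and ln(77) = 4.344; z_{0.1} = -1.282, z_{0.83} = 0.9542.
σ = (4.344 − 2.485)/(0.9542 − (-1.282)) = 0.831.
μ = 2.485 − (-1.282)·0.831 = 3.550.
CV = √(exp(σ²)−1) = √(exp(0.6913)−1) = 0.998.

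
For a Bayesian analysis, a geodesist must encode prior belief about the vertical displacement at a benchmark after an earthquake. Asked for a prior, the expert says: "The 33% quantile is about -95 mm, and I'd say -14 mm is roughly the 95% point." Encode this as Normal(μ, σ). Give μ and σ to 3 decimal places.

μ = -77.908, σ = 38.853

For Normal(μ,σ), the p-quantile is μ + z_p·σ. Here z_{0.33} = -0.4399, z_{0.95} = 1.645.
So -95 = μ − 0.4399σ and -14 = μ + 1.645σ.
Subtracting: σ = (-14 − -95)/(1.645 − (-0.4399)) = 38.853.
Then μ = -95 − (-0.4399)·38.853 = -77.908.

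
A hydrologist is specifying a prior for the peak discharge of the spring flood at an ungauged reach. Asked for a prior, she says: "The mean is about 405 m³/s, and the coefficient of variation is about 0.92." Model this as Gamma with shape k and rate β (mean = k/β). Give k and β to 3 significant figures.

For Gamma(k, rate β): mean = k/β, variance = k/β², so CV = 1/√k.
CV = 0.92, hence k = 1/CV² = 1.18.
Then β = k/mean = 1.18/405 = 0.00292.

k ≈ 1.18, β ≈ 0.00292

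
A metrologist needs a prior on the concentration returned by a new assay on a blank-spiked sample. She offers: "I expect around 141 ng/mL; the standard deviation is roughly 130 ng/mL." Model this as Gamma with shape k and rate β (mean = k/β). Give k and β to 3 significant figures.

k ≈ 1.18, β ≈ 0.00834

For Gamma(k, rate β): mean = k/β, variance = k/β², so CV = 1/√k.
CV = SD/mean = 130/141 = 0.922, hence k = 1/CV² = 1.18.
Then β = k/mean = 1.18/141 = 0.00834.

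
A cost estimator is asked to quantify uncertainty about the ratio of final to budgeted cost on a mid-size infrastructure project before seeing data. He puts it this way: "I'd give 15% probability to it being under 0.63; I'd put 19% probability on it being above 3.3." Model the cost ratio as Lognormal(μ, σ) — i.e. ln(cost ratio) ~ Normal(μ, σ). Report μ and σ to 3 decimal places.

If T ~ Lognormal(μ,σ) then ln T ~ Normal(μ,σ), so the p-quantile of ln T is μ + z_p·σ.
ln(0.63) = -0.462 and ln(3.3) = 1.194; z_{0.15} = -1.036, z_{0.81} = 0.8779.
σ = (1.194 − -0.462)/(0.8779 − (-1.036)) = 0.865.
μ = -0.462 − (-1.036)·0.865 = 0.435.

μ ≈ 0.435, σ ≈ 0.865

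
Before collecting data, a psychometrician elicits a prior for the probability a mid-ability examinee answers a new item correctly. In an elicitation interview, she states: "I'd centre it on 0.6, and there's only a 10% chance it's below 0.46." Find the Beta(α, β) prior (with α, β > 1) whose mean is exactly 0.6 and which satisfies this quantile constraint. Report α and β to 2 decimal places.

With mean 0.6 fixed, write α = 0.6s, β = 0.4s where s = α+β.
Need P(θ < 0.46) = 0.1 under Beta(0.6s, 0.4s). Normal approximation: (q−m)/√(m(1−m)/s) ≈ z_{0.1} = -1.28, so s ≈ 0.6·0.4·(-1.28)²/(0.46−0.6)² = 20.1.
At s = 20.1: P(θ<0.46) ≈ 0.101. Adjusting to match 0.1 gives s ≈ 20.38.
So α = 0.6·20.38 ≈ 12.23, β = 0.4·20.38 ≈ 8.15.

α ≈ 12.23, β ≈ 8.15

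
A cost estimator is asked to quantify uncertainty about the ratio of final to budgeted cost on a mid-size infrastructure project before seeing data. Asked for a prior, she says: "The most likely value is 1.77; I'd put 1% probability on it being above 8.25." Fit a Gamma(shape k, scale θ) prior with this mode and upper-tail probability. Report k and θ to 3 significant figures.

k ≈ 2.69, θ ≈ 1.05

Gamma(k,θ) with k>1 has mode (k−1)θ, so θ = 1.77/(k−1).
Need P(X < 8.25) = 0.99 with θ tied to k this way. Start at k = 2, θ = 1.77: P(X<8.25) ≈ 0.946.
Too low — raise k to concentrate. Iterating converges to k ≈ 2.69.
Then θ = 1.77/(2.69−1) ≈ 1.05.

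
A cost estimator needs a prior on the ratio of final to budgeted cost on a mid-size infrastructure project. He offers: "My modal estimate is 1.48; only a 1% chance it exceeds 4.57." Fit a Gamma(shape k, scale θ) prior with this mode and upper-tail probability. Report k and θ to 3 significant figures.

k ≈ 4.52, θ ≈ 0.421

Gamma(k,θ) with k>1 has mode (k−1)θ, so θ = 1.48/(k−1).
Need P(X < 4.57) = 0.99 with θ tied to k this way. Start at k = 2, θ = 1.48: P(X<4.57) ≈ 0.814.
Too low — raise k to concentrate. Iterating converges to k ≈ 4.52.
Then θ = 1.48/(4.52−1) ≈ 0.421.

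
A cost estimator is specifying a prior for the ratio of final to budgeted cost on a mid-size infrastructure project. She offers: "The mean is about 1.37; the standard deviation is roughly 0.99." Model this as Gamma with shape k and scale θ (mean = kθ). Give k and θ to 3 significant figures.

For Gamma(k, scale θ): mean = kθ, variance = kθ², so CV = 1/√k.
CV = SD/mean = 0.99/1.37 = 0.7226, hence k = 1/CV² = 1.92.
Then θ = mean/k = 1.37/1.92 = 0.715.

k ≈ 1.92, θ ≈ 0.715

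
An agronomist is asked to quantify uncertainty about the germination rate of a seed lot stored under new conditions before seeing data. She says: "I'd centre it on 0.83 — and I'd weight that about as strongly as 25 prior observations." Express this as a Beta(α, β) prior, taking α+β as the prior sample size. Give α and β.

α = 20.75, β = 4.25

Under the effective-sample-size interpretation, Beta(α, β) has prior mean α/(α+β) and prior sample size α+β.
So α+β = 25 and α/(α+β) = 0.83, giving α = 0.83·25 = 20.75 and β = 25 − 20.75 = 4.25.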